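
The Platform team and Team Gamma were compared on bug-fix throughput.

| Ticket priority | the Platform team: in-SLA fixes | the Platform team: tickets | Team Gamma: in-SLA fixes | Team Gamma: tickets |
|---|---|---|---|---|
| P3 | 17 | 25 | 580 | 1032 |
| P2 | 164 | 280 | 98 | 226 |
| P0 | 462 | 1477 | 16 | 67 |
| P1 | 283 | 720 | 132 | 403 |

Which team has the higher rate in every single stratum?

the Platform team

P3: the Platform team 17/25 = 68.0%, Team Gamma 580/1032 = 56.2% → the Platform team
P2: the Platform team 164/280 = 58.6%, Team Gamma 98/226 = 43.4% → the Platform team
P0: the Platform team 462/1477 = 31.3%, Team Gamma 16/67 = 23.9% → the Platform team
P1: the Platform team 283/720 = 39.3%, Team Gamma 132/403 = 32.8% → the Platform team
The Platform team has the higher rate in all 4 groups.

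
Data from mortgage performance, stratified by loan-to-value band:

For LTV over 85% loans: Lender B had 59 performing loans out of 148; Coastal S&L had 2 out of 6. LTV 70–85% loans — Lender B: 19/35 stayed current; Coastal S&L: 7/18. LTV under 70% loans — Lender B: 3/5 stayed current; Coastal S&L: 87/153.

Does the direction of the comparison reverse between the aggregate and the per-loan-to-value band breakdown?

LTV over 85%: Lender B 59/148 = 39.9%, Coastal S&L 2/6 = 33.3% → Lender B
LTV 70–85%: Lender B 19/35 = 54.3%, Coastal S&L 7/18 = 38.9% → Lender B
LTV under 70%: Lender B 3/5 = 60.0%, Coastal S&L 87/153 = 56.9% → Lender B
Overall: Lender B 81/188 = 43.1%, Coastal S&L 96/177 = 54.2% → Coastal S&L
Lender B wins each loan-to-value group but Coastal S&L wins overall — the comparison reverses. Lender B's loans skew toward LTV over 85%, which has a lower base rate.

Yes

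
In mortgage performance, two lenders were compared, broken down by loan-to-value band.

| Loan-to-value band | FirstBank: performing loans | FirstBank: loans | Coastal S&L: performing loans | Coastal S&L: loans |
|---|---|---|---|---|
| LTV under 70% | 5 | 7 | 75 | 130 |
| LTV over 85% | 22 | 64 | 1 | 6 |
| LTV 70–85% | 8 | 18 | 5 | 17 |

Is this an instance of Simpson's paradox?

LTV under 70%: FirstBank 5/7 = 71.4%, Coastal S&L 75/130 = 57.7% → FirstBank
LTV over 85%: FirstBank 22/64 = 34.4%, Coastal S&L 1/6 = 16.7% → FirstBank
LTV 70–85%: FirstBank 8/18 = 44.4%, Coastal S&L 5/17 = 29.4% → FirstBank
Overall: FirstBank 35/89 = 39.3%, Coastal S&L 81/153 = 52.9% → Coastal S&L
FirstBank wins each loan-to-value group but Coastal S&L wins overall — the comparison reverses. FirstBank's loans skew toward LTV over 85%, which has a lower base rate.

Yes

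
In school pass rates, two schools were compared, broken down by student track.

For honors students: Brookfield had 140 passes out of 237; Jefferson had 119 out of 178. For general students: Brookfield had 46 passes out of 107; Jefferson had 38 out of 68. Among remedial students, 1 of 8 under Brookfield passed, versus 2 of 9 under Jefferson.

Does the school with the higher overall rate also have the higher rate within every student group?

Yes

Honors: Brookfield 140/237 = 59.1%, Jefferson 119/178 = 66.9% → Jefferson
General: Brookfield 46/107 = 43.0%, Jefferson 38/68 = 55.9% → Jefferson
Remedial: Brookfield 1/8 = 12.5%, Jefferson 2/9 = 22.2% → Jefferson
Overall: Brookfield 187/352 = 53.1%, Jefferson 159/255 = 62.4% → Jefferson
Jefferson wins overall and in every student group — no reversal.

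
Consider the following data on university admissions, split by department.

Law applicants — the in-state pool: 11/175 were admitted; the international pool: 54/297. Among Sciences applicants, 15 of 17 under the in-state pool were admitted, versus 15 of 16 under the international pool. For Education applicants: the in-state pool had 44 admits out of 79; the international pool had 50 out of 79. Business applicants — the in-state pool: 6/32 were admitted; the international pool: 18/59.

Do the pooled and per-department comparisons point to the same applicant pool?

Yes

Law: the in-state pool 11/175 = 6.3%, the international pool 54/297 = 18.2% → the international pool
Sciences: the in-state pool 15/17 = 88.2%, the international pool 15/16 = 93.8% → the international pool
Education: the in-state pool 44/79 = 55.7%, the international pool 50/79 = 63.3% → the international pool
Business: the in-state pool 6/32 = 18.8%, the international pool 18/59 = 30.5% → the international pool
Overall: the in-state pool 76/303 = 25.1%, the international pool 137/451 = 30.4% → the international pool
The international pool wins overall and in every department group — no reversal.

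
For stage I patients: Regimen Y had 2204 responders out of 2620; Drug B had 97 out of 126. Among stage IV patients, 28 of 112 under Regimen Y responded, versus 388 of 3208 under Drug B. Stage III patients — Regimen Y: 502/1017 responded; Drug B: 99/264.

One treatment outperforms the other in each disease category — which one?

Stage I: Regimen Y 2204/2620 = 84.1%, Drug B 97/126 = 77.0% → Regimen Y
Stage IV: Regimen Y 28/112 = 25.0%, Drug B 388/3208 = 12.1% → Regimen Y
Stage III: Regimen Y 502/1017 = 49.4%, Drug B 99/264 = 37.5% → Regimen Y
Regimen Y has the higher rate in all 3 groups.

Regimen Y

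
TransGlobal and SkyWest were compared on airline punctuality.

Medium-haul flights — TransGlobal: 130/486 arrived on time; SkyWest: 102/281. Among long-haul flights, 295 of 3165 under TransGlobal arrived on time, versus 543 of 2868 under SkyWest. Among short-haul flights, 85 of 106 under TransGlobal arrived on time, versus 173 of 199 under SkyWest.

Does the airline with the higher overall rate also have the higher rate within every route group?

Medium-haul: TransGlobal 130/486 = 26.7%, SkyWest 102/281 = 36.3% → SkyWest
Long-haul: TransGlobal 295/3165 = 9.3%, SkyWest 543/2868 = 18.9% → SkyWest
Short-haul: TransGlobal 85/106 = 80.2%, SkyWest 173/199 = 86.9% → SkyWest
Overall: TransGlobal 510/3757 = 13.6%, SkyWest 818/3348 = 24.4% → SkyWest
SkyWest wins overall and in every route group — no reversal.

Yes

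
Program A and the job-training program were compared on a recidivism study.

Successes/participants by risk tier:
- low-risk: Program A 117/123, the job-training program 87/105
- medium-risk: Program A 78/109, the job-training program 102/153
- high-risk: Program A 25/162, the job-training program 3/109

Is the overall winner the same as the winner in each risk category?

Yes

Low-risk: Program A 117/123 = 95.1%, the job-training program 87/105 = 82.9% → Program A
Medium-risk: Program A 78/109 = 71.6%, the job-training program 102/153 = 66.7% → Program A
High-risk: Program A 25/162 = 15.4%, the job-training program 3/109 = 2.8% → Program A
Overall: Program A 220/394 = 55.8%, the job-training program 192/367 = 52.3% → Program A
Program A wins overall and in every risk group — no reversal.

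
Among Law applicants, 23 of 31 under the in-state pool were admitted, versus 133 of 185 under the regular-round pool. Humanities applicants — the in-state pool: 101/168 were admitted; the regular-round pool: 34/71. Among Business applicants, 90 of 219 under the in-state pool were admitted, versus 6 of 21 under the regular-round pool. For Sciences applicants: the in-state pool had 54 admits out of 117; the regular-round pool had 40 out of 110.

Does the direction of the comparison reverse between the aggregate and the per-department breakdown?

Law: the in-state pool 23/31 = 74.2%, the regular-round pool 133/185 = 71.9% → the in-state pool
Humanities: the in-state pool 101/168 = 60.1%, the regular-round pool 34/71 = 47.9% → the in-state pool
Business: the in-state pool 90/219 = 41.1%, the regular-round pool 6/21 = 28.6% → the in-state pool
Sciences: the in-state pool 54/117 = 46.2%, the regular-round pool 40/110 = 36.4% → the in-state pool
Overall: the in-state pool 268/535 = 50.1%, the regular-round pool 213/387 = 55.0% → the regular-round pool
The in-state pool wins each department group but the regular-round pool wins overall — the comparison reverses. The in-state pool's applicants skew toward Business, which has a lower base rate.

Yes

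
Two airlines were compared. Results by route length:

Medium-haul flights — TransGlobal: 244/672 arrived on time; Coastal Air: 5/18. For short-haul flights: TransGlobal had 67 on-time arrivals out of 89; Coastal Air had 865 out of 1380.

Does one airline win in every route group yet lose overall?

Medium-haul: TransGlobal 244/672 = 36.3%, Coastal Air 5/18 = 27.8% → TransGlobal
Short-haul: TransGlobal 67/89 = 75.3%, Coastal Air 865/1380 = 62.7% → TransGlobal
Overall: TransGlobal 311/761 = 40.9%, Coastal Air 870/1398 = 62.2% → Coastal Air
TransGlobal wins each route group but Coastal Air wins overall — the comparison reverses. TransGlobal's flights skew toward medium-haul, which has a lower base rate.

Yes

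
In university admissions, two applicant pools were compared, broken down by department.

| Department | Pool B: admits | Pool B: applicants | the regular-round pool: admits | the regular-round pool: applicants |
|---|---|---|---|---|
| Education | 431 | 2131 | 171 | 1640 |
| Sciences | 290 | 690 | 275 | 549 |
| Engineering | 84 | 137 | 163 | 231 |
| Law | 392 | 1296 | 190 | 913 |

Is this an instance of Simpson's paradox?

No

Education: Pool B 431/2131 = 20.2%, the regular-round pool 171/1640 = 10.4% → Pool B
Sciences: Pool B 290/690 = 42.0%, the regular-round pool 275/549 = 50.1% → the regular-round pool
Engineering: Pool B 84/137 = 61.3%, the regular-round pool 163/231 = 70.6% → the regular-round pool
Law: Pool B 392/1296 = 30.2%, the regular-round pool 190/913 = 20.8% → Pool B
Overall: Pool B 1197/4254 = 28.1%, the regular-round pool 799/3333 = 24.0% → Pool B
Neither sweeps: Pool B wins 2 of 4 groups, the regular-round pool wins 2. Pool B wins overall but not every group — no Simpson reversal.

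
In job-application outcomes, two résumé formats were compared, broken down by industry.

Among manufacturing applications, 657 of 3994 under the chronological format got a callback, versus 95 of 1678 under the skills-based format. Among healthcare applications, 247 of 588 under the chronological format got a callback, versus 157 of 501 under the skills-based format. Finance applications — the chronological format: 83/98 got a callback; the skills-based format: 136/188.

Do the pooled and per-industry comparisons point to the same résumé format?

Manufacturing: the chronological format 657/3994 = 16.4%, the skills-based format 95/1678 = 5.7% → the chronological format
Healthcare: the chronological format 247/588 = 42.0%, the skills-based format 157/501 = 31.3% → the chronological format
Finance: the chronological format 83/98 = 84.7%, the skills-based format 136/188 = 72.3% → the chronological format
Overall: the chronological format 987/4680 = 21.1%, the skills-based format 388/2367 = 16.4% → the chronological format
The chronological format wins overall and in every industry group — no reversal.

Yes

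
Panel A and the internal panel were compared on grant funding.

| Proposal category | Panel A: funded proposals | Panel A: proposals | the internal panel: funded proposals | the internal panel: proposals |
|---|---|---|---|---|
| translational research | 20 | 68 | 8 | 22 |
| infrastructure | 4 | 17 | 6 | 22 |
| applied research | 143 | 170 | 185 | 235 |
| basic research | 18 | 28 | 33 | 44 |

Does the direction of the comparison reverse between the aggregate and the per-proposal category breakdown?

Translational research: Panel A 20/68 = 29.4%, the internal panel 8/22 = 36.4% → the internal panel
Infrastructure: Panel A 4/17 = 23.5%, the internal panel 6/22 = 27.3% → the internal panel
Applied research: Panel A 143/170 = 84.1%, the internal panel 185/235 = 78.7% → Panel A
Basic research: Panel A 18/28 = 64.3%, the internal panel 33/44 = 75.0% → the internal panel
Overall: Panel A 185/283 = 65.4%, the internal panel 232/323 = 71.8% → the internal panel
Neither sweeps: Panel A wins 1 of 4 groups, the internal panel wins 3. The internal panel wins overall but not every group — no Simpson reversal.

No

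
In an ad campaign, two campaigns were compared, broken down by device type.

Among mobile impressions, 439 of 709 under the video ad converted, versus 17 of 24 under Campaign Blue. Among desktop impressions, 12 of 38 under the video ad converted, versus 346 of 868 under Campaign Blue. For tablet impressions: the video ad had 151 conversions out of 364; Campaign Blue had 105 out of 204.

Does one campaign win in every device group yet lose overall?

Mobile: the video ad 439/709 = 61.9%, Campaign Blue 17/24 = 70.8% → Campaign Blue
Desktop: the video ad 12/38 = 31.6%, Campaign Blue 346/868 = 39.9% → Campaign Blue
Tablet: the video ad 151/364 = 41.5%, Campaign Blue 105/204 = 51.5% → Campaign Blue
Overall: the video ad 602/1111 = 54.2%, Campaign Blue 468/1096 = 42.7% → the video ad
Campaign Blue wins each device group but the video ad wins overall — the comparison reverses. Campaign Blue's impressions skew toward desktop, which has a lower base rate.

Yes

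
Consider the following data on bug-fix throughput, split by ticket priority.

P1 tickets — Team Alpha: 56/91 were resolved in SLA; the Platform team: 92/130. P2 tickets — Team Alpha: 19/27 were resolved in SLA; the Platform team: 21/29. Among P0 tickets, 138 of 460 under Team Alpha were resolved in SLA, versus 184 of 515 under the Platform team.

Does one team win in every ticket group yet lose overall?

P1: Team Alpha 56/91 = 61.5%, the Platform team 92/130 = 70.8% → the Platform team
P2: Team Alpha 19/27 = 70.4%, the Platform team 21/29 = 72.4% → the Platform team
P0: Team Alpha 138/460 = 30.0%, the Platform team 184/515 = 35.7% → the Platform team
Overall: Team Alpha 213/578 = 36.9%, the Platform team 297/674 = 44.1% → the Platform team
The Platform team wins overall and in every ticket group — no reversal.

No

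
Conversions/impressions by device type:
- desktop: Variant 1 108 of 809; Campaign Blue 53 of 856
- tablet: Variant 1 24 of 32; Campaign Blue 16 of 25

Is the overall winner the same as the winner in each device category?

Yes

Desktop: Variant 1 108/809 = 13.3%, Campaign Blue 53/856 = 6.2% → Variant 1
Tablet: Variant 1 24/32 = 75.0%, Campaign Blue 16/25 = 64.0% → Variant 1
Overall: Variant 1 132/841 = 15.7%, Campaign Blue 69/881 = 7.8% → Variant 1
Variant 1 wins overall and in every device group — no reversal.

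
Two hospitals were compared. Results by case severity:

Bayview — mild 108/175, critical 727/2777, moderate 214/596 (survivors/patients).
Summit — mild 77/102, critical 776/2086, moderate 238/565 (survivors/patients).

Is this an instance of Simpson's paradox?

No

Mild: Bayview 108/175 = 61.7%, Summit 77/102 = 75.5% → Summit
Critical: Bayview 727/2777 = 26.2%, Summit 776/2086 = 37.2% → Summit
Moderate: Bayview 214/596 = 35.9%, Summit 238/565 = 42.1% → Summit
Overall: Bayview 1049/3548 = 29.6%, Summit 1091/2753 = 39.6% → Summit
Summit wins overall and in every case group — no reversal.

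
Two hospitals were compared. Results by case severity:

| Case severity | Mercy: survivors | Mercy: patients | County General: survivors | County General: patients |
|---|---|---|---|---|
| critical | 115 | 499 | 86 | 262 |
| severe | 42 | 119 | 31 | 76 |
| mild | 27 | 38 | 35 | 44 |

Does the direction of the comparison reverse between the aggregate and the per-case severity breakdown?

Critical: Mercy 115/499 = 23.0%, County General 86/262 = 32.8% → County General
Severe: Mercy 42/119 = 35.3%, County General 31/76 = 40.8% → County General
Mild: Mercy 27/38 = 71.1%, County General 35/44 = 79.5% → County General
Overall: Mercy 184/656 = 28.0%, County General 152/382 = 39.8% → County General
County General wins overall and in every case group — no reversal.

No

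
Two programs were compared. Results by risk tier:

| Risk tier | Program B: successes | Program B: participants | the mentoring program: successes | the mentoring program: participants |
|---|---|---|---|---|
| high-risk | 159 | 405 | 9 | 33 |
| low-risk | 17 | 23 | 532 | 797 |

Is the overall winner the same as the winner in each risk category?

No

High-risk: Program B 159/405 = 39.3%, the mentoring program 9/33 = 27.3% → Program B
Low-risk: Program B 17/23 = 73.9%, the mentoring program 532/797 = 66.8% → Program B
Overall: Program B 176/428 = 41.1%, the mentoring program 541/830 = 65.2% → the mentoring program
Program B wins each risk group but the mentoring program wins overall — the comparison reverses. Program B's participants skew toward high-risk, which has a lower base rate.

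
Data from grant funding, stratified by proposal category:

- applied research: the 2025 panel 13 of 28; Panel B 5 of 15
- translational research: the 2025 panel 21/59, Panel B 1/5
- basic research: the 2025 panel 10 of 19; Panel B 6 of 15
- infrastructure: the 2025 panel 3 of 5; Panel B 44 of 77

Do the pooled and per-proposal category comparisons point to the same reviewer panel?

No

Applied research: the 2025 panel 13/28 = 46.4%, Panel B 5/15 = 33.3% → the 2025 panel
Translational research: the 2025 panel 21/59 = 35.6%, Panel B 1/5 = 20.0% → the 2025 panel
Basic research: the 2025 panel 10/19 = 52.6%, Panel B 6/15 = 40.0% → the 2025 panel
Infrastructure: the 2025 panel 3/5 = 60.0%, Panel B 44/77 = 57.1% → the 2025 panel
Overall: the 2025 panel 47/111 = 42.3%, Panel B 56/112 = 50.0% → Panel B
The 2025 panel wins each proposal group but Panel B wins overall — the comparison reverses. The 2025 panel's proposals skew toward translational research, which has a lower base rate.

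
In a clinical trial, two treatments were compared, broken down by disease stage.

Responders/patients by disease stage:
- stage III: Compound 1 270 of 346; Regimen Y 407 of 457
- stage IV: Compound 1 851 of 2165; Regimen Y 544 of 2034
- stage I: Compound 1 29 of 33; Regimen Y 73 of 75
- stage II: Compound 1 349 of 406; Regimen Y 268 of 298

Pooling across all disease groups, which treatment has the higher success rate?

Compound 1

Stage III: Compound 1 270/346 = 78.0%, Regimen Y 407/457 = 89.1% → Regimen Y
Stage IV: Compound 1 851/2165 = 39.3%, Regimen Y 544/2034 = 26.7% → Compound 1
Stage I: Compound 1 29/33 = 87.9%, Regimen Y 73/75 = 97.3% → Regimen Y
Stage II: Compound 1 349/406 = 86.0%, Regimen Y 268/298 = 89.9% → Regimen Y
Overall: Compound 1 1499/2950 = 50.8%, Regimen Y 1292/2864 = 45.1% → Compound 1
(Neither sweeps every disease group, but Compound 1 has the higher pooled rate.)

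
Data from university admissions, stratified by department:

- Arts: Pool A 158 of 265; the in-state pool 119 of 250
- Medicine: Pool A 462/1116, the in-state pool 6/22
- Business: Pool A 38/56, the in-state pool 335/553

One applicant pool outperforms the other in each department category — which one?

Pool A

Arts: Pool A 158/265 = 59.6%, the in-state pool 119/250 = 47.6% → Pool A
Medicine: Pool A 462/1116 = 41.4%, the in-state pool 6/22 = 27.3% → Pool A
Business: Pool A 38/56 = 67.9%, the in-state pool 335/553 = 60.6% → Pool A
Pool A has the higher rate in all 3 groups.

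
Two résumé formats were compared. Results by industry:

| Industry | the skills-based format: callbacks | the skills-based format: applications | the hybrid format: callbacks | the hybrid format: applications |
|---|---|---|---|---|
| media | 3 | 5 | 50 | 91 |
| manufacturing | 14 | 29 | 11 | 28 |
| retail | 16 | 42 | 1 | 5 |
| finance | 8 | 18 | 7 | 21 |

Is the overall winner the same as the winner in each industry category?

Media: the skills-based format 3/5 = 60.0%, the hybrid format 50/91 = 54.9% → the skills-based format
Manufacturing: the skills-based format 14/29 = 48.3%, the hybrid format 11/28 = 39.3% → the skills-based format
Retail: the skills-based format 16/42 = 38.1%, the hybrid format 1/5 = 20.0% → the skills-based format
Finance: the skills-based format 8/18 = 44.4%, the hybrid format 7/21 = 33.3% → the skills-based format
Overall: the skills-based format 41/94 = 43.6%, the hybrid format 69/145 = 47.6% → the hybrid format
The skills-based format wins each industry group but the hybrid format wins overall — the comparison reverses. The skills-based format's applications skew toward retail, which has a lower base rate.

No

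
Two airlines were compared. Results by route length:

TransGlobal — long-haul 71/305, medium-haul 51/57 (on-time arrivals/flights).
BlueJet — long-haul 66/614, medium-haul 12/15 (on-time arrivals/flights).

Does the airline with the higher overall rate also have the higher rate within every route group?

Yes

Long-haul: TransGlobal 71/305 = 23.3%, BlueJet 66/614 = 10.7% → TransGlobal
Medium-haul: TransGlobal 51/57 = 89.5%, BlueJet 12/15 = 80.0% → TransGlobal
Overall: TransGlobal 122/362 = 33.7%, BlueJet 78/629 = 12.4% → TransGlobal
TransGlobal wins overall and in every route group — no reversal.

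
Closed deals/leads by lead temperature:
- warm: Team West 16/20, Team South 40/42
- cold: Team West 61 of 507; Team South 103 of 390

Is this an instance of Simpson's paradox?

No

Warm: Team West 16/20 = 80.0%, Team South 40/42 = 95.2% → Team South
Cold: Team West 61/507 = 12.0%, Team South 103/390 = 26.4% → Team South
Overall: Team West 77/527 = 14.6%, Team South 143/432 = 33.1% → Team South
Team South wins overall and in every lead group — no reversal.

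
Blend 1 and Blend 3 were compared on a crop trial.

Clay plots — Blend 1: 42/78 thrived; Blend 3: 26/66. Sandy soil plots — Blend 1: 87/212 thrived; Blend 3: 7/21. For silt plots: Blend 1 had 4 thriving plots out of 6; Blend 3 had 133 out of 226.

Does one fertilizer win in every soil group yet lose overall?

Clay: Blend 1 42/78 = 53.8%, Blend 3 26/66 = 39.4% → Blend 1
Sandy soil: Blend 1 87/212 = 41.0%, Blend 3 7/21 = 33.3% → Blend 1
Silt: Blend 1 4/6 = 66.7%, Blend 3 133/226 = 58.8% → Blend 1
Overall: Blend 1 133/296 = 44.9%, Blend 3 166/313 = 53.0% → Blend 3
Blend 1 wins each soil group but Blend 3 wins overall — the comparison reverses. Blend 1's plots skew toward sandy soil, which has a lower base rate.

Yes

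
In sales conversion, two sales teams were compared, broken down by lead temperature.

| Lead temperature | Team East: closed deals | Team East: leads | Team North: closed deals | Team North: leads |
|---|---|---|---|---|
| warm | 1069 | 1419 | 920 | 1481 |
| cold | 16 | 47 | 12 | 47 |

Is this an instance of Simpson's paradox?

Warm: Team East 1069/1419 = 75.3%, Team North 920/1481 = 62.1% → Team East
Cold: Team East 16/47 = 34.0%, Team North 12/47 = 25.5% → Team East
Overall: Team East 1085/1466 = 74.0%, Team North 932/1528 = 61.0% → Team East
Team East wins overall and in every lead group — no reversal.

No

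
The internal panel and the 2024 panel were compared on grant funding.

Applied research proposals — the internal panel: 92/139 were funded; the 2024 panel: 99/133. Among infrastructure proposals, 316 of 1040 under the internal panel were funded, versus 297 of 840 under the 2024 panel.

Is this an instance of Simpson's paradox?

No

Applied research: the internal panel 92/139 = 66.2%, the 2024 panel 99/133 = 74.4% → the 2024 panel
Infrastructure: the internal panel 316/1040 = 30.4%, the 2024 panel 297/840 = 35.4% → the 2024 panel
Overall: the internal panel 408/1179 = 34.6%, the 2024 panel 396/973 = 40.7% → the 2024 panel
The 2024 panel wins overall and in every proposal group — no reversal.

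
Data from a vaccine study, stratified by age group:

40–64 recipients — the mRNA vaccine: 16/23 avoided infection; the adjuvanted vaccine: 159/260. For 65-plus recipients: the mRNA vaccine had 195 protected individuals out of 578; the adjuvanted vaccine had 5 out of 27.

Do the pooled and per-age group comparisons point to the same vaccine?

No

40–64: the mRNA vaccine 16/23 = 69.6%, the adjuvanted vaccine 159/260 = 61.2% → the mRNA vaccine
65-plus: the mRNA vaccine 195/578 = 33.7%, the adjuvanted vaccine 5/27 = 18.5% → the mRNA vaccine
Overall: the mRNA vaccine 211/601 = 35.1%, the adjuvanted vaccine 164/287 = 57.1% → the adjuvanted vaccine
The mRNA vaccine wins each age group but the adjuvanted vaccine wins overall — the comparison reverses. The mRNA vaccine's recipients skew toward 65-plus, which has a lower base rate.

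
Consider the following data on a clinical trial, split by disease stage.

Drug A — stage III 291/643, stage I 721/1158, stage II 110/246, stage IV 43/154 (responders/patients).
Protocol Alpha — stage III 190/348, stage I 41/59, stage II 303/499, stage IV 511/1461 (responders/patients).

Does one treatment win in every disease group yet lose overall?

Stage III: Drug A 291/643 = 45.3%, Protocol Alpha 190/348 = 54.6% → Protocol Alpha
Stage I: Drug A 721/1158 = 62.3%, Protocol Alpha 41/59 = 69.5% → Protocol Alpha
Stage II: Drug A 110/246 = 44.7%, Protocol Alpha 303/499 = 60.7% → Protocol Alpha
Stage IV: Drug A 43/154 = 27.9%, Protocol Alpha 511/1461 = 35.0% → Protocol Alpha
Overall: Drug A 1165/2201 = 52.9%, Protocol Alpha 1045/2367 = 44.1% → Drug A
Protocol Alpha wins each disease group but Drug A wins overall — the comparison reverses. Protocol Alpha's patients skew toward stage IV, which has a lower base rate.

Yes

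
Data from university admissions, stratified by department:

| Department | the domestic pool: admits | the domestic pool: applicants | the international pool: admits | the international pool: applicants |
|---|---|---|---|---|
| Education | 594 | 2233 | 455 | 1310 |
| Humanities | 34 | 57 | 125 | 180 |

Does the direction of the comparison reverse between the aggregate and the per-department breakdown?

Education: the domestic pool 594/2233 = 26.6%, the international pool 455/1310 = 34.7% → the international pool
Humanities: the domestic pool 34/57 = 59.6%, the international pool 125/180 = 69.4% → the international pool
Overall: the domestic pool 628/2290 = 27.4%, the international pool 580/1490 = 38.9% → the international pool
The international pool wins overall and in every department group — no reversal.

No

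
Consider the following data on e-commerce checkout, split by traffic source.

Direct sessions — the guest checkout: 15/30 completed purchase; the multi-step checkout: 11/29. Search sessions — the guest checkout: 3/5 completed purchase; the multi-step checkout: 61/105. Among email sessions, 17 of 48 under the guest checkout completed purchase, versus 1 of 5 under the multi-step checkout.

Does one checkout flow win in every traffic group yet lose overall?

Direct: the guest checkout 15/30 = 50.0%, the multi-step checkout 11/29 = 37.9% → the guest checkout
Search: the guest checkout 3/5 = 60.0%, the multi-step checkout 61/105 = 58.1% → the guest checkout
Email: the guest checkout 17/48 = 35.4%, the multi-step checkout 1/5 = 20.0% → the guest checkout
Overall: the guest checkout 35/83 = 42.2%, the multi-step checkout 73/139 = 52.5% → the multi-step checkout
The guest checkout wins each traffic group but the multi-step checkout wins overall — the comparison reverses. The guest checkout's sessions skew toward email, which has a lower base rate.

Yes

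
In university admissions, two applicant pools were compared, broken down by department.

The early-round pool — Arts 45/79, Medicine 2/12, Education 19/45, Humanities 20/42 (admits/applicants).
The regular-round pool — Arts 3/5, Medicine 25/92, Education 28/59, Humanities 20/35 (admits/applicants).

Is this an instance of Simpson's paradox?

Yes

Arts: the early-round pool 45/79 = 57.0%, the regular-round pool 3/5 = 60.0% → the regular-round pool
Medicine: the early-round pool 2/12 = 16.7%, the regular-round pool 25/92 = 27.2% → the regular-round pool
Education: the early-round pool 19/45 = 42.2%, the regular-round pool 28/59 = 47.5% → the regular-round pool
Humanities: the early-round pool 20/42 = 47.6%, the regular-round pool 20/35 = 57.1% → the regular-round pool
Overall: the early-round pool 86/178 = 48.3%, the regular-round pool 76/191 = 39.8% → the early-round pool
The regular-round pool wins each department group but the early-round pool wins overall — the comparison reverses. The regular-round pool's applicants skew toward Medicine, which has a lower base rate.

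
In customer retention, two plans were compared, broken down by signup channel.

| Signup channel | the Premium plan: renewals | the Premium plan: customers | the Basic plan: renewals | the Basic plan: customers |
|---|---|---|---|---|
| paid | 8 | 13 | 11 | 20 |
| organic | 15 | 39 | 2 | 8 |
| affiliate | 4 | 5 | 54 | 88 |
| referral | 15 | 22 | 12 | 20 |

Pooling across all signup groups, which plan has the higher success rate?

Paid: the Premium plan 8/13 = 61.5%, the Basic plan 11/20 = 55.0% → the Premium plan
Organic: the Premium plan 15/39 = 38.5%, the Basic plan 2/8 = 25.0% → the Premium plan
Affiliate: the Premium plan 4/5 = 80.0%, the Basic plan 54/88 = 61.4% → the Premium plan
Referral: the Premium plan 15/22 = 68.2%, the Basic plan 12/20 = 60.0% → the Premium plan
Overall: the Premium plan 42/79 = 53.2%, the Basic plan 79/136 = 58.1% → the Basic plan
(The Premium plan wins every signup group but the Basic plan wins overall — the Premium plan's customers skew toward the low-rate organic group.)

the Basic plan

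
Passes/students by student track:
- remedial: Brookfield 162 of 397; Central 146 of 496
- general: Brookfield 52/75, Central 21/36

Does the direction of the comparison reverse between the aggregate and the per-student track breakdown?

Remedial: Brookfield 162/397 = 40.8%, Central 146/496 = 29.4% → Brookfield
General: Brookfield 52/75 = 69.3%, Central 21/36 = 58.3% → Brookfield
Overall: Brookfield 214/472 = 45.3%, Central 167/532 = 31.4% → Brookfield
Brookfield wins overall and in every student group — no reversal.

No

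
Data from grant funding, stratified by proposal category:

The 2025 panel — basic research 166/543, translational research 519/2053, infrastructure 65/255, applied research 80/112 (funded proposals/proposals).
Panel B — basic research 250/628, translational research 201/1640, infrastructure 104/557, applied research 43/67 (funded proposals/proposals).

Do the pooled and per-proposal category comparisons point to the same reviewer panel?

Basic research: the 2025 panel 166/543 = 30.6%, Panel B 250/628 = 39.8% → Panel B
Translational research: the 2025 panel 519/2053 = 25.3%, Panel B 201/1640 = 12.3% → the 2025 panel
Infrastructure: the 2025 panel 65/255 = 25.5%, Panel B 104/557 = 18.7% → the 2025 panel
Applied research: the 2025 panel 80/112 = 71.4%, Panel B 43/67 = 64.2% → the 2025 panel
Overall: the 2025 panel 830/2963 = 28.0%, Panel B 598/2892 = 20.7% → the 2025 panel
Neither sweeps: the 2025 panel wins 3 of 4 groups, Panel B wins 1. The 2025 panel wins overall but not every group — no Simpson reversal.

No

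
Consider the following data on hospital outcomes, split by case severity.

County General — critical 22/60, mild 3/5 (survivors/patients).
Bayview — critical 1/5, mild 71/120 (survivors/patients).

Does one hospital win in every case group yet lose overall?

Critical: County General 22/60 = 36.7%, Bayview 1/5 = 20.0% → County General
Mild: County General 3/5 = 60.0%, Bayview 71/120 = 59.2% → County General
Overall: County General 25/65 = 38.5%, Bayview 72/125 = 57.6% → Bayview
County General wins each case group but Bayview wins overall — the comparison reverses. County General's patients skew toward critical, which has a lower base rate.

Yes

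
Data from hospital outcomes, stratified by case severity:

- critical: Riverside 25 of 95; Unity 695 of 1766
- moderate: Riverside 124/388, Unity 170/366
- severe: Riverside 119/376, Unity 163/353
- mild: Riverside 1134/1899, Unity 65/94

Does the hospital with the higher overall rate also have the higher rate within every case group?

Critical: Riverside 25/95 = 26.3%, Unity 695/1766 = 39.4% → Unity
Moderate: Riverside 124/388 = 32.0%, Unity 170/366 = 46.4% → Unity
Severe: Riverside 119/376 = 31.6%, Unity 163/353 = 46.2% → Unity
Mild: Riverside 1134/1899 = 59.7%, Unity 65/94 = 69.1% → Unity
Overall: Riverside 1402/2758 = 50.8%, Unity 1093/2579 = 42.4% → Riverside
Unity wins each case group but Riverside wins overall — the comparison reverses. Unity's patients skew toward critical, which has a lower base rate.

No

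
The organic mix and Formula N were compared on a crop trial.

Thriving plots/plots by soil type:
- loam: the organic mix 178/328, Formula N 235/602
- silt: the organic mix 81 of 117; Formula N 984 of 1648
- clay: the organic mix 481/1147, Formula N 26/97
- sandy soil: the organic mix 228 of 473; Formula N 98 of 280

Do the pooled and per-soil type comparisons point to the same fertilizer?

No

Loam: the organic mix 178/328 = 54.3%, Formula N 235/602 = 39.0% → the organic mix
Silt: the organic mix 81/117 = 69.2%, Formula N 984/1648 = 59.7% → the organic mix
Clay: the organic mix 481/1147 = 41.9%, Formula N 26/97 = 26.8% → the organic mix
Sandy soil: the organic mix 228/473 = 48.2%, Formula N 98/280 = 35.0% → the organic mix
Overall: the organic mix 968/2065 = 46.9%, Formula N 1343/2627 = 51.1% → Formula N
The organic mix wins each soil group but Formula N wins overall — the comparison reverses. The organic mix's plots skew toward clay, which has a lower base rate.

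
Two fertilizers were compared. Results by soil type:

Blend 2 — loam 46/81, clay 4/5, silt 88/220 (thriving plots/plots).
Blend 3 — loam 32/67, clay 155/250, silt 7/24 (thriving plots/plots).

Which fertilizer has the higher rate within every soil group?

Loam: Blend 2 46/81 = 56.8%, Blend 3 32/67 = 47.8% → Blend 2
Clay: Blend 2 4/5 = 80.0%, Blend 3 155/250 = 62.0% → Blend 2
Silt: Blend 2 88/220 = 40.0%, Blend 3 7/24 = 29.2% → Blend 2
Blend 2 has the higher rate in all 3 groups.

Blend 2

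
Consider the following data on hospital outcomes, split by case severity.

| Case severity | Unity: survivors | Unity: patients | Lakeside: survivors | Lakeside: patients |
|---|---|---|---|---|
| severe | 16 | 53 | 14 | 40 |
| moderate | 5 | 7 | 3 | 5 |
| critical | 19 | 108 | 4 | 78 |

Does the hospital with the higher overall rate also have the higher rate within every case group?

Severe: Unity 16/53 = 30.2%, Lakeside 14/40 = 35.0% → Lakeside
Moderate: Unity 5/7 = 71.4%, Lakeside 3/5 = 60.0% → Unity
Critical: Unity 19/108 = 17.6%, Lakeside 4/78 = 5.1% → Unity
Overall: Unity 40/168 = 23.8%, Lakeside 21/123 = 17.1% → Unity
Neither sweeps: Unity wins 2 of 3 groups, Lakeside wins 1. Unity wins overall but not every group — no Simpson reversal.

No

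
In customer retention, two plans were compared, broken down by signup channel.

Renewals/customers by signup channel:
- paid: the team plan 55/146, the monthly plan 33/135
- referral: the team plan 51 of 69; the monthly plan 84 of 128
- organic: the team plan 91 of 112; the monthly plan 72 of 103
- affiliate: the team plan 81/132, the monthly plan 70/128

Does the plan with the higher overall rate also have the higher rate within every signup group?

Paid: the team plan 55/146 = 37.7%, the monthly plan 33/135 = 24.4% → the team plan
Referral: the team plan 51/69 = 73.9%, the monthly plan 84/128 = 65.6% → the team plan
Organic: the team plan 91/112 = 81.2%, the monthly plan 72/103 = 69.9% → the team plan
Affiliate: the team plan 81/132 = 61.4%, the monthly plan 70/128 = 54.7% → the team plan
Overall: the team plan 278/459 = 60.6%, the monthly plan 259/494 = 52.4% → the team plan
The team plan wins overall and in every signup group — no reversal.

Yes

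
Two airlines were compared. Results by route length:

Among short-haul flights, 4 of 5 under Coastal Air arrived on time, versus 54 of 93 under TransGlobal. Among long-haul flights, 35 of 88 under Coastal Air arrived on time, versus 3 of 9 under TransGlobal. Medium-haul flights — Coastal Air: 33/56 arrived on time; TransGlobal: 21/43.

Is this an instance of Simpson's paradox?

Short-haul: Coastal Air 4/5 = 80.0%, TransGlobal 54/93 = 58.1% → Coastal Air
Long-haul: Coastal Air 35/88 = 39.8%, TransGlobal 3/9 = 33.3% → Coastal Air
Medium-haul: Coastal Air 33/56 = 58.9%, TransGlobal 21/43 = 48.8% → Coastal Air
Overall: Coastal Air 72/149 = 48.3%, TransGlobal 78/145 = 53.8% → TransGlobal
Coastal Air wins each route group but TransGlobal wins overall — the comparison reverses. Coastal Air's flights skew toward long-haul, which has a lower base rate.

Yes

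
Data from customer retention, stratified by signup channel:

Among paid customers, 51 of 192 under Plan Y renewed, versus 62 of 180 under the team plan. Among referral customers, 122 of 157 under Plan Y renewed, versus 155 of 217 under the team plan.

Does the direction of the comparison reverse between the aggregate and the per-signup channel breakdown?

No

Paid: Plan Y 51/192 = 26.6%, the team plan 62/180 = 34.4% → the team plan
Referral: Plan Y 122/157 = 77.7%, the team plan 155/217 = 71.4% → Plan Y
Overall: Plan Y 173/349 = 49.6%, the team plan 217/397 = 54.7% → the team plan
Neither sweeps: Plan Y wins 1 of 2 groups, the team plan wins 1. The team plan wins overall but not every group — no Simpson reversal.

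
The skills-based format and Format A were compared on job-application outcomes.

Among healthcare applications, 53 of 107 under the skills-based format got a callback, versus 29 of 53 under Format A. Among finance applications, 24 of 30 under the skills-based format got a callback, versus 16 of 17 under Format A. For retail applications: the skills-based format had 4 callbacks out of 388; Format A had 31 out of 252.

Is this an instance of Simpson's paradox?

Healthcare: the skills-based format 53/107 = 49.5%, Format A 29/53 = 54.7% → Format A
Finance: the skills-based format 24/30 = 80.0%, Format A 16/17 = 94.1% → Format A
Retail: the skills-based format 4/388 = 1.0%, Format A 31/252 = 12.3% → Format A
Overall: the skills-based format 81/525 = 15.4%, Format A 76/322 = 23.6% → Format A
Format A wins overall and in every industry group — no reversal.

No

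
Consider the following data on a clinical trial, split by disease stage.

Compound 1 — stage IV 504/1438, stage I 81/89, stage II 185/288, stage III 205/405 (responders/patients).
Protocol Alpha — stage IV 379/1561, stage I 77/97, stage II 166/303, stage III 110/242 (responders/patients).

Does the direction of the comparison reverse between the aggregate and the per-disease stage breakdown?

Stage IV: Compound 1 504/1438 = 35.0%, Protocol Alpha 379/1561 = 24.3% → Compound 1
Stage I: Compound 1 81/89 = 91.0%, Protocol Alpha 77/97 = 79.4% → Compound 1
Stage II: Compound 1 185/288 = 64.2%, Protocol Alpha 166/303 = 54.8% → Compound 1
Stage III: Compound 1 205/405 = 50.6%, Protocol Alpha 110/242 = 45.5% → Compound 1
Overall: Compound 1 975/2220 = 43.9%, Protocol Alpha 732/2203 = 33.2% → Compound 1
Compound 1 wins overall and in every disease group — no reversal.

No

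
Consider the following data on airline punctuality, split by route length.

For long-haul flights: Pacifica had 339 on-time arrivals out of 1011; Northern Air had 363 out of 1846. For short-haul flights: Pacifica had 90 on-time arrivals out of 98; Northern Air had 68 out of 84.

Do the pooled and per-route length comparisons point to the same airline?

Long-haul: Pacifica 339/1011 = 33.5%, Northern Air 363/1846 = 19.7% → Pacifica
Short-haul: Pacifica 90/98 = 91.8%, Northern Air 68/84 = 81.0% → Pacifica
Overall: Pacifica 429/1109 = 38.7%, Northern Air 431/1930 = 22.3% → Pacifica
Pacifica wins overall and in every route group — no reversal.

Yes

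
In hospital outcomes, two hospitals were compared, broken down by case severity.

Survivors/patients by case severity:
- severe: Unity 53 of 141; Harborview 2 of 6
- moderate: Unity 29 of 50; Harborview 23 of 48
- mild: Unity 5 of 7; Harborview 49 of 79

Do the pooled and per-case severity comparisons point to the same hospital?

Severe: Unity 53/141 = 37.6%, Harborview 2/6 = 33.3% → Unity
Moderate: Unity 29/50 = 58.0%, Harborview 23/48 = 47.9% → Unity
Mild: Unity 5/7 = 71.4%, Harborview 49/79 = 62.0% → Unity
Overall: Unity 87/198 = 43.9%, Harborview 74/133 = 55.6% → Harborview
Unity wins each case group but Harborview wins overall — the comparison reverses. Unity's patients skew toward severe, which has a lower base rate.

No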